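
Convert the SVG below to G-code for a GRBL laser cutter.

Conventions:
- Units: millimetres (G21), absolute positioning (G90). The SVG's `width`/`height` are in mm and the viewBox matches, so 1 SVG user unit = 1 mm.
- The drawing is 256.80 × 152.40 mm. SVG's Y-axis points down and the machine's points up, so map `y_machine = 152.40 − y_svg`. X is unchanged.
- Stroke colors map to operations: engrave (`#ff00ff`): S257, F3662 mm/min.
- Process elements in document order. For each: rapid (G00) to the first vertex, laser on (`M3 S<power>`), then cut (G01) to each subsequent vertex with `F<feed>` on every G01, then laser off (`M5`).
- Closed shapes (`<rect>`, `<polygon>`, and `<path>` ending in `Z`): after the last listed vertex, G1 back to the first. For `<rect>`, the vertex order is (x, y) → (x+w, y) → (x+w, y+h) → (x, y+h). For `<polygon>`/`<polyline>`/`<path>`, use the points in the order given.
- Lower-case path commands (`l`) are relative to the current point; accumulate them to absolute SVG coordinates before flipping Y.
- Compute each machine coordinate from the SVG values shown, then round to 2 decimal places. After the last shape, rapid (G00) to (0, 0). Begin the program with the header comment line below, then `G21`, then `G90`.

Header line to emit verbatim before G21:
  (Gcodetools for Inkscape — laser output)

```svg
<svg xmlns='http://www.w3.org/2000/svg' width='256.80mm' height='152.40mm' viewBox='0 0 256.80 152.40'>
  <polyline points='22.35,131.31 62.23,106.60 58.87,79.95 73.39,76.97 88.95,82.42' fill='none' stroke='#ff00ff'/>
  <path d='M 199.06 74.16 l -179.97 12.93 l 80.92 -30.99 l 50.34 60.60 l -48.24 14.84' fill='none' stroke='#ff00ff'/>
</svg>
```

(Gcodetools for Inkscape — laser output)
G21
G90
G00 X22.35 Y21.09
M3 S257
G01 X62.23 Y45.80 F3662
G01 X58.87 Y72.45 F3662
G01 X73.39 Y75.43 F3662
G01 X88.95 Y69.98 F3662
M5
G00 X199.06 Y78.24
M3 S257
G01 X19.09 Y65.31 F3662
G01 X100.01 Y96.30 F3662
G01 X150.35 Y35.70 F3662
G01 X102.11 Y20.86 F3662
M5
G00 X0.00 Y0.00

1 u = 1 mm; y_m = 152.40 − y.

[1] `<polyline>` open polyline, #ff00ff→engrave S257 F3662: (22.35,21.09) → (62.23,45.80) → (58.87,72.45) → (73.39,75.43) → (88.95,69.98)

[2] `<path>` open polyline, #ff00ff→engrave S257 F3662: (199.06,78.24) → (19.09,65.31) → (100.01,96.30) → (150.35,35.70) → (102.11,20.86)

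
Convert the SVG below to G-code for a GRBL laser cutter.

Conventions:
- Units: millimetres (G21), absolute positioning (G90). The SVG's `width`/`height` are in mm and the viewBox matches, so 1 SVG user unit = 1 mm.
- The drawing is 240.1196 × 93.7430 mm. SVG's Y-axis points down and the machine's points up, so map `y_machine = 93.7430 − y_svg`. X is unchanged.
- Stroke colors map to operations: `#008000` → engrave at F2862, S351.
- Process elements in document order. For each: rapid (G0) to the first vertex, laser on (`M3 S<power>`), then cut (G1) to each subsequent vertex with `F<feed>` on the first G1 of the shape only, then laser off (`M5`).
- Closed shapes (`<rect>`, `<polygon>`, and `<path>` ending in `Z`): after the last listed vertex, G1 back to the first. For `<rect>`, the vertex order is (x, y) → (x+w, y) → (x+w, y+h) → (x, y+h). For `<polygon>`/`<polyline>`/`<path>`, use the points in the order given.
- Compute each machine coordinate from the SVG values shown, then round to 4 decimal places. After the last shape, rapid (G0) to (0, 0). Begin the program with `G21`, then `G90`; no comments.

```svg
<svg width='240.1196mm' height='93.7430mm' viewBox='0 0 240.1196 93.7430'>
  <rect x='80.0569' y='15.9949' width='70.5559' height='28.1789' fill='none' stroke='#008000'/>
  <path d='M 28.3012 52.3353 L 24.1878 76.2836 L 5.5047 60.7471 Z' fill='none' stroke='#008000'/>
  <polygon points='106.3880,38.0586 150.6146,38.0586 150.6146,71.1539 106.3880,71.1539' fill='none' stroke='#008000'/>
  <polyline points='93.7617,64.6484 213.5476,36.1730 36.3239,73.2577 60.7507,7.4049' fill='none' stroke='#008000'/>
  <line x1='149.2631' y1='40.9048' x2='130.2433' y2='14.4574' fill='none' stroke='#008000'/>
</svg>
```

G21
G90
G0 X80.0569 Y77.7481
M3 S351
G1 X150.6128 Y77.7481 F2862
G1 X150.6128 Y49.5692
G1 X80.0569 Y49.5692
G1 X80.0569 Y77.7481
M5
G0 X28.3012 Y41.4077
M3 S351
G1 X24.1878 Y17.4594 F2862
G1 X5.5047 Y32.9959
G1 X28.3012 Y41.4077
M5
G0 X106.3880 Y55.6844
M3 S351
G1 X150.6146 Y55.6844 F2862
G1 X150.6146 Y22.5891
G1 X106.3880 Y22.5891
G1 X106.3880 Y55.6844
M5
G0 X93.7617 Y29.0946
M3 S351
G1 X213.5476 Y57.5700 F2862
G1 X36.3239 Y20.4853
G1 X60.7507 Y86.3381
M5
G0 X149.2631 Y52.8382
M3 S351
G1 X130.2433 Y79.2856 F2862
M5
G0 X0.0000 Y0.0000

viewBox `0 0 240.1196 93.7430` with mm width/height → 1 unit = 1 mm. Flip: y_m = 93.7430 − y_svg.

**Shape 1** — `<rect>` rectangle, stroke `#008000` → engrave (S351, F2862). Machine vertices: (80.0569,77.7481) → (150.6128,77.7481) → (150.6128,49.5692) → (80.0569,49.5692) → (80.0569,77.7481). Closed: final G1 returns to the first vertex.

**Shape 2** — `<path>` regular polygon, stroke `#008000` → engrave (S351, F2862). Machine vertices: (28.3012,41.4077) → (24.1878,17.4594) → (5.5047,32.9959) → (28.3012,41.4077). Closed: final G1 returns to the first vertex.

**Shape 3** — `<polygon>` rectangle, stroke `#008000` → engrave (S351, F2862). Machine vertices: (106.3880,55.6844) → (150.6146,55.6844) → (150.6146,22.5891) → (106.3880,22.5891) → (106.3880,55.6844). Closed: final G1 returns to the first vertex.

**Shape 4** — `<polyline>` open polyline, stroke `#008000` → engrave (S351, F2862). Machine vertices: (93.7617,29.0946) → (213.5476,57.5700) → (36.3239,20.4853) → (60.7507,86.3381). Open path.

**Shape 5** — `<line>` line segment, stroke `#008000` → engrave (S351, F2862). Machine vertices: (149.2631,52.8382) → (130.2433,79.2856). Open path.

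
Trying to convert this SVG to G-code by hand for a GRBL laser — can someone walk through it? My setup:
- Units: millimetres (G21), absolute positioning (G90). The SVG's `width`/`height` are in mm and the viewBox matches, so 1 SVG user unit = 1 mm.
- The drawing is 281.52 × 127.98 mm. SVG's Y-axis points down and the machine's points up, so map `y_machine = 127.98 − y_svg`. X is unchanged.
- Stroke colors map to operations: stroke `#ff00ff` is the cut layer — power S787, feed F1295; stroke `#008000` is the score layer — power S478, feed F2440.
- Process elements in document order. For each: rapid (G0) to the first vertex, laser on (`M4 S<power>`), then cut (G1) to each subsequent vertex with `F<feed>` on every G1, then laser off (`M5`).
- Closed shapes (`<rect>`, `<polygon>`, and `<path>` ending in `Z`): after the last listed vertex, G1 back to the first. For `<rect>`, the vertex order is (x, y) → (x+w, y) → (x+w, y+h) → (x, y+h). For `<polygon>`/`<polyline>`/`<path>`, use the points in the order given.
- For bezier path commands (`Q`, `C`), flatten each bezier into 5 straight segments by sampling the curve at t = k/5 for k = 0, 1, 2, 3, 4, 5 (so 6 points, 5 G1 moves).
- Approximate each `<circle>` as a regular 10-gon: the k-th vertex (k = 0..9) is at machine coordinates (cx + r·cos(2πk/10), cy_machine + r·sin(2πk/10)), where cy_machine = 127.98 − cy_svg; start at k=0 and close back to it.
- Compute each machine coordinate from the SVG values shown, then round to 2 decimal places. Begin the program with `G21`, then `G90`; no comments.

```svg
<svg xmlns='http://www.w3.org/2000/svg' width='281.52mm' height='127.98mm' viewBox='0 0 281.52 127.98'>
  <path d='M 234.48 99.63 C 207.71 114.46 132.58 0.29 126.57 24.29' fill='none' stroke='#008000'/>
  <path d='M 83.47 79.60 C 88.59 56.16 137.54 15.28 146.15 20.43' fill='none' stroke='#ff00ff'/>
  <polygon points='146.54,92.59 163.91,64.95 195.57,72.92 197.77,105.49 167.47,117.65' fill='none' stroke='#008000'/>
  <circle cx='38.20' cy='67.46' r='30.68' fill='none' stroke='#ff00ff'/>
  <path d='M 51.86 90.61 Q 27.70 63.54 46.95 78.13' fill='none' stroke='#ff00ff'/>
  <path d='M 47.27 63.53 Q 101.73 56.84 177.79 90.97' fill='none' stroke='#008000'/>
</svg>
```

1 u = 1 mm; y_m = 127.98 − y.

[1] `<path>` cubic bezier, #008000→score S478 F2440: (234.48,28.35) → (213.55,32.79) → (186.66,55.38) → (159.44,83.27) → (137.53,103.65) → (126.57,103.69)

[2] `<path>` cubic bezier, #ff00ff→cut S787 F1295: (83.47,48.38) → (91.13,64.03) → (105.27,80.82) → (121.84,95.70) → (136.82,105.62) → (146.15,107.55)

[3] `<polygon>` regular polygon, #008000→score S478 F2440: (146.54,35.39) → (163.91,63.03) → (195.57,55.06) → (197.77,22.49) → (167.47,10.33) → (146.54,35.39) (closed)

[4] `<circle>` circle, #ff00ff→cut S787 F1295: (68.88,60.52) → (63.02,78.55) → (47.68,89.70) → (28.72,89.70) → (13.38,78.55) → (7.52,60.52) → (13.38,42.49) → (28.72,31.34) → (47.68,31.34) → (63.02,42.49) → (68.88,60.52) (closed)

[5] `<path>` quadratic bezier, #ff00ff→cut S787 F1295: (51.86,37.37) → (43.93,46.53) → (39.48,52.36) → (38.50,54.86) → (40.99,54.02) → (46.95,49.85)

[6] `<path>` quadratic bezier, #008000→score S478 F2440: (47.27,64.45) → (69.92,65.49) → (94.29,63.27) → (120.40,57.78) → (148.23,49.03) → (177.79,37.01)

G21
G90
G0 X234.48 Y28.35
M4 S478
G1 X213.55 Y32.79 F2440
G1 X186.66 Y55.38 F2440
G1 X159.44 Y83.27 F2440
G1 X137.53 Y103.65 F2440
G1 X126.57 Y103.69 F2440
M5
G0 X83.47 Y48.38
M4 S787
G1 X91.13 Y64.03 F1295
G1 X105.27 Y80.82 F1295
G1 X121.84 Y95.70 F1295
G1 X136.82 Y105.62 F1295
G1 X146.15 Y107.55 F1295
M5
G0 X146.54 Y35.39
M4 S478
G1 X163.91 Y63.03 F2440
G1 X195.57 Y55.06 F2440
G1 X197.77 Y22.49 F2440
G1 X167.47 Y10.33 F2440
G1 X146.54 Y35.39 F2440
M5
G0 X68.88 Y60.52
M4 S787
G1 X63.02 Y78.55 F1295
G1 X47.68 Y89.70 F1295
G1 X28.72 Y89.70 F1295
G1 X13.38 Y78.55 F1295
G1 X7.52 Y60.52 F1295
G1 X13.38 Y42.49 F1295
G1 X28.72 Y31.34 F1295
G1 X47.68 Y31.34 F1295
G1 X63.02 Y42.49 F1295
G1 X68.88 Y60.52 F1295
M5
G0 X51.86 Y37.37
M4 S787
G1 X43.93 Y46.53 F1295
G1 X39.48 Y52.36 F1295
G1 X38.50 Y54.86 F1295
G1 X40.99 Y54.02 F1295
G1 X46.95 Y49.85 F1295
M5
G0 X47.27 Y64.45
M4 S478
G1 X69.92 Y65.49 F2440
G1 X94.29 Y63.27 F2440
G1 X120.40 Y57.78 F2440
G1 X148.23 Y49.03 F2440
G1 X177.79 Y37.01 F2440
M5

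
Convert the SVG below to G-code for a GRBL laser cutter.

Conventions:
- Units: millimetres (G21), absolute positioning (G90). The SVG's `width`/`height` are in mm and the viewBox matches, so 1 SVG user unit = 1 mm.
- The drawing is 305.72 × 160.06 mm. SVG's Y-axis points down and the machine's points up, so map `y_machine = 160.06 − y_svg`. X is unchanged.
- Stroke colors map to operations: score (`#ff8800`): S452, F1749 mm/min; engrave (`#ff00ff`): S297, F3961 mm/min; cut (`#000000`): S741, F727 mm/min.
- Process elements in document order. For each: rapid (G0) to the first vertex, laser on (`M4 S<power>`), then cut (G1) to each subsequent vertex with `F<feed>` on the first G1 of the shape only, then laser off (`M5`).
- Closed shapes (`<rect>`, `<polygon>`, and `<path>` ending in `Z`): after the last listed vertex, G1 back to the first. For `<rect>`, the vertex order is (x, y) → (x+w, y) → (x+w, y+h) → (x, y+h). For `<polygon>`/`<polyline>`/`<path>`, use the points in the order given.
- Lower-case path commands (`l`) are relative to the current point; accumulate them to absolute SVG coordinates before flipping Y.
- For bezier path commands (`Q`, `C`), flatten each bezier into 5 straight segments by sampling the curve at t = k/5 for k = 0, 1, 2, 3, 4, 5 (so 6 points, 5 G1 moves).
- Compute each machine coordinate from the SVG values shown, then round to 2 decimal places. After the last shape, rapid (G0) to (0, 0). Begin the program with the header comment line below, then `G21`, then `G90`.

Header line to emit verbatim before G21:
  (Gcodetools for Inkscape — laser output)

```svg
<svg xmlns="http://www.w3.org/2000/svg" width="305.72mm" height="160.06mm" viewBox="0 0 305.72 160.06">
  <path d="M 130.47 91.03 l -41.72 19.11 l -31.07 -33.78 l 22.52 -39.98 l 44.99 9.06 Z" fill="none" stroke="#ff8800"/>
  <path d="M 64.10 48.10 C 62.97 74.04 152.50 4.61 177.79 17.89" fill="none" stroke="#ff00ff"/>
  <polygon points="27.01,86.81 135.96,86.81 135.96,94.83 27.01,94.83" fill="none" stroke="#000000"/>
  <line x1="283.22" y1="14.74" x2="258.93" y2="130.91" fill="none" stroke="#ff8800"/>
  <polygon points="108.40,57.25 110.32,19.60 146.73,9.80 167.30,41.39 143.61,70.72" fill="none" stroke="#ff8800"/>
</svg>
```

1 u = 1 mm; y_m = 160.06 − y.

[1] `<path>` regular polygon, #ff8800→score S452 F1749: (130.47,69.03) → (88.75,49.92) → (57.68,83.70) → (80.20,123.68) → (125.19,114.62) → (130.47,69.03) (closed)

[2] `<path>` cubic bezier, #ff00ff→engrave S297 F3961: (64.10,111.96) → (73.06,106.42) → (96.35,115.21) → (126.52,129.80) → (156.15,141.64) → (177.79,142.17)

[3] `<polygon>` rectangle, #000000→cut S741 F727: (27.01,73.25) → (135.96,73.25) → (135.96,65.23) → (27.01,65.23) → (27.01,73.25) (closed)

[4] `<line>` line segment, #ff8800→score S452 F1749: (283.22,145.32) → (258.93,29.15)

[5] `<polygon>` regular polygon, #ff8800→score S452 F1749: (108.40,102.81) → (110.32,140.46) → (146.73,150.26) → (167.30,118.67) → (143.61,89.34) → (108.40,102.81) (closed)

(Gcodetools for Inkscape — laser output)
G21
G90
G0 X130.47 Y69.03
M4 S452
G1 X88.75 Y49.92 F1749
G1 X57.68 Y83.70
G1 X80.20 Y123.68
G1 X125.19 Y114.62
G1 X130.47 Y69.03
M5
G0 X64.10 Y111.96
M4 S297
G1 X73.06 Y106.42 F3961
G1 X96.35 Y115.21
G1 X126.52 Y129.80
G1 X156.15 Y141.64
G1 X177.79 Y142.17
M5
G0 X27.01 Y73.25
M4 S741
G1 X135.96 Y73.25 F727
G1 X135.96 Y65.23
G1 X27.01 Y65.23
G1 X27.01 Y73.25
M5
G0 X283.22 Y145.32
M4 S452
G1 X258.93 Y29.15 F1749
M5
G0 X108.40 Y102.81
M4 S452
G1 X110.32 Y140.46 F1749
G1 X146.73 Y150.26
G1 X167.30 Y118.67
G1 X143.61 Y89.34
G1 X108.40 Y102.81
M5
G0 X0.00 Y0.00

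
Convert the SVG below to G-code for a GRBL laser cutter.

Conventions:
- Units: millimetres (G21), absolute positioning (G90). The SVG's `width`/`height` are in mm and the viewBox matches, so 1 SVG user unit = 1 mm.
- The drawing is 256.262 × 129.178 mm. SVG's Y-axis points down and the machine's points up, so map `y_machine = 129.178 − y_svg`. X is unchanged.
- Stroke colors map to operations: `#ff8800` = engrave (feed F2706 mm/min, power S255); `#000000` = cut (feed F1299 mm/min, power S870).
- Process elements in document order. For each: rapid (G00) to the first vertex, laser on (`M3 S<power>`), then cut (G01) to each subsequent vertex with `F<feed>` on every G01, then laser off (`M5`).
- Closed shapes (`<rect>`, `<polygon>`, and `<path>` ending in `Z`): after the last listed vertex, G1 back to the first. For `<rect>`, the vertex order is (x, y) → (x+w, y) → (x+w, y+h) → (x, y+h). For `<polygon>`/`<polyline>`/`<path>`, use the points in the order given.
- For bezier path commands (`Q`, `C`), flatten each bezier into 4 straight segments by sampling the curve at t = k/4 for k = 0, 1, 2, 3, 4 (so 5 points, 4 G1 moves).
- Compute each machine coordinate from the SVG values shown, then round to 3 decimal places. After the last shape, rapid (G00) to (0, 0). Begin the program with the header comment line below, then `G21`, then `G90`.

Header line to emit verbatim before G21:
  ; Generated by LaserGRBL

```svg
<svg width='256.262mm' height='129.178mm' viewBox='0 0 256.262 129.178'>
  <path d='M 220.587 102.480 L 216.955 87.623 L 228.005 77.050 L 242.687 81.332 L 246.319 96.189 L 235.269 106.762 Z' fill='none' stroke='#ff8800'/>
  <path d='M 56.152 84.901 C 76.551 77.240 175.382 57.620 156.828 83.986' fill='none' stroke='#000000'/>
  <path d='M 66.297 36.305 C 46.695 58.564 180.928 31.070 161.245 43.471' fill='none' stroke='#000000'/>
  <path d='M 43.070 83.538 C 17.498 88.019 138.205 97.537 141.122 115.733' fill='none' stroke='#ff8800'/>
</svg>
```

viewBox `0 0 256.262 129.178` with mm width/height → 1 unit = 1 mm. Flip: y_m = 129.178 − y_svg.

**Shape 1** — `<path>` regular polygon, stroke `#ff8800` → engrave (S255, F2706). Machine vertices: (220.587,26.698) → (216.955,41.555) → (228.005,52.128) → (242.687,47.846) → (246.319,32.989) → (235.269,22.416) → (220.587,26.698). Closed: final G1 returns to the first vertex.

**Shape 2** — `<path>` cubic bezier, stroke `#000000` → cut (S870, F1299). Control points (SVG): P0=(56.152,84.901), P1=(76.551,77.240), P2=(175.382,57.620), P3=(156.828,83.986); sampled at t=k/4. Machine vertices: (56.152,44.277) → (83.098,51.360) → (121.097,57.495) → (151.793,57.250) → (156.828,45.192). Open path.

**Shape 3** — `<path>` cubic bezier, stroke `#000000` → cut (S870, F1299). Control points (SVG): P0=(66.297,36.305), P1=(46.695,58.564), P2=(180.928,31.070), P3=(161.245,43.471); sampled at t=k/4. Machine vertices: (66.297,92.873) → (75.631,84.107) → (113.801,85.593) → (151.957,88.928) → (161.245,85.707). Open path.

**Shape 4** — `<path>` cubic bezier, stroke `#ff8800` → engrave (S255, F2706). Control points (SVG): P0=(43.070,83.538), P1=(17.498,88.019), P2=(138.205,97.537), P3=(141.122,115.733); sampled at t=k/4. Machine vertices: (43.070,45.640) → (47.192,41.278) → (81.413,34.686) → (120.975,25.522) → (141.122,13.445). Open path.

; Generated by LaserGRBL
G21
G90
G00 X220.587 Y26.698
M3 S255
G01 X216.955 Y41.555 F2706
G01 X228.005 Y52.128 F2706
G01 X242.687 Y47.846 F2706
G01 X246.319 Y32.989 F2706
G01 X235.269 Y22.416 F2706
G01 X220.587 Y26.698 F2706
M5
G00 X56.152 Y44.277
M3 S870
G01 X83.098 Y51.360 F1299
G01 X121.097 Y57.495 F1299
G01 X151.793 Y57.250 F1299
G01 X156.828 Y45.192 F1299
M5
G00 X66.297 Y92.873
M3 S870
G01 X75.631 Y84.107 F1299
G01 X113.801 Y85.593 F1299
G01 X151.957 Y88.928 F1299
G01 X161.245 Y85.707 F1299
M5
G00 X43.070 Y45.640
M3 S255
G01 X47.192 Y41.278 F2706
G01 X81.413 Y34.686 F2706
G01 X120.975 Y25.522 F2706
G01 X141.122 Y13.445 F2706
M5
G00 X0.000 Y0.000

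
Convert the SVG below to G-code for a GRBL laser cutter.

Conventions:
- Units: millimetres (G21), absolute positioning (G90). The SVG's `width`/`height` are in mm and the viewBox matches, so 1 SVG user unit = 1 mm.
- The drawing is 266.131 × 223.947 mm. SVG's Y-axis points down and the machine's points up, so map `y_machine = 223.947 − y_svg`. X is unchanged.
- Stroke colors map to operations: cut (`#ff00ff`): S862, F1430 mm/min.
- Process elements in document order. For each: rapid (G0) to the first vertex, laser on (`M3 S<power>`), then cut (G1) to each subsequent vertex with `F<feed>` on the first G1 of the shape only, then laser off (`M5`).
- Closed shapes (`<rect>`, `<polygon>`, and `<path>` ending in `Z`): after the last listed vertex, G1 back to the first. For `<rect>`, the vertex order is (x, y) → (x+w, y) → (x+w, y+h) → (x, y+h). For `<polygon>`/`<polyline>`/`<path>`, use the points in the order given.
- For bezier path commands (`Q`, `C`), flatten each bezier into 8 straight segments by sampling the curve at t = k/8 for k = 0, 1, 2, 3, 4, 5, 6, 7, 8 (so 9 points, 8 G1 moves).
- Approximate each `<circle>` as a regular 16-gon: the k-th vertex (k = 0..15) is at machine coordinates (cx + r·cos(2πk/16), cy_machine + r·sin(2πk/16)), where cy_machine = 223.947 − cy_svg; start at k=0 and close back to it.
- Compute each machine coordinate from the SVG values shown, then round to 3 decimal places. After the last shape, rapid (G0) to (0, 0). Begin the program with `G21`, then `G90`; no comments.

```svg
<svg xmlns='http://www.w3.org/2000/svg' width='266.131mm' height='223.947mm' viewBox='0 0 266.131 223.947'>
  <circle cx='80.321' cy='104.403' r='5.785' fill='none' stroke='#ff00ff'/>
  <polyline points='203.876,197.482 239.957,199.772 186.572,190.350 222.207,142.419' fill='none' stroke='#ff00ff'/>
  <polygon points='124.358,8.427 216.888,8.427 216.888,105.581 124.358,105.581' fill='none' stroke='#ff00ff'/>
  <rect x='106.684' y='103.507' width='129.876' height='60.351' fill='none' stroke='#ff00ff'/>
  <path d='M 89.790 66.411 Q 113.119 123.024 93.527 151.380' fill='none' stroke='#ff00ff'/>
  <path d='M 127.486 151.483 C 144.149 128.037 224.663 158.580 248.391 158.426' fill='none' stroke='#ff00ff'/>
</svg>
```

viewBox `0 0 266.131 223.947` with mm width/height → 1 unit = 1 mm. Flip: y_m = 223.947 − y_svg.

**Shape 1** — `<circle>` circle, stroke `#ff00ff` → cut (S862, F1430). Machine vertices: (86.106,119.544) → (85.666,121.758) → (84.412,123.635) → (82.535,124.889) → (80.321,125.329) → (78.107,124.889) → (76.230,123.635) → (74.976,121.758) → (74.536,119.544) → (74.976,117.330) → (76.230,115.453) → (78.107,114.199) → (80.321,113.759) → (82.535,114.199) → (84.412,115.453) → (85.666,117.330) → (86.106,119.544). Closed: final G1 returns to the first vertex.

**Shape 2** — `<polyline>` open polyline, stroke `#ff00ff` → cut (S862, F1430). Machine vertices: (203.876,26.465) → (239.957,24.175) → (186.572,33.597) → (222.207,81.528). Open path.

**Shape 3** — `<polygon>` rectangle, stroke `#ff00ff` → cut (S862, F1430). Machine vertices: (124.358,215.520) → (216.888,215.520) → (216.888,118.366) → (124.358,118.366) → (124.358,215.520). Closed: final G1 returns to the first vertex.

**Shape 4** — `<rect>` rectangle, stroke `#ff00ff` → cut (S862, F1430). Machine vertices: (106.684,120.440) → (236.560,120.440) → (236.560,60.089) → (106.684,60.089) → (106.684,120.440). Closed: final G1 returns to the first vertex.

**Shape 5** — `<path>` quadratic bezier, stroke `#ff00ff` → cut (S862, F1430). Control points (SVG): P0=(89.790,66.411), P1=(113.119,123.024), P2=(93.527,151.380); sampled at t=k/8. Machine vertices: (89.790,157.536) → (94.952,143.824) → (98.772,130.996) → (101.251,119.050) → (102.389,107.987) → (102.185,97.808) → (100.640,88.511) → (97.754,80.098) → (93.527,72.567). Open path.

**Shape 6** — `<path>` cubic bezier, stroke `#ff00ff` → cut (S862, F1430). Control points (SVG): P0=(127.486,151.483), P1=(144.149,128.037), P2=(224.663,158.580), P3=(248.391,158.426); sampled at t=k/8. Machine vertices: (127.486,72.464) → (136.492,78.891) → (150.070,81.249) → (166.807,80.530) → (185.289,77.727) → (204.102,73.832) → (221.833,69.838) → (237.067,66.737) → (248.391,65.521). Open path.

G21
G90
G0 X86.106 Y119.544
M3 S862
G1 X85.666 Y121.758 F1430
G1 X84.412 Y123.635
G1 X82.535 Y124.889
G1 X80.321 Y125.329
G1 X78.107 Y124.889
G1 X76.230 Y123.635
G1 X74.976 Y121.758
G1 X74.536 Y119.544
G1 X74.976 Y117.330
G1 X76.230 Y115.453
G1 X78.107 Y114.199
G1 X80.321 Y113.759
G1 X82.535 Y114.199
G1 X84.412 Y115.453
G1 X85.666 Y117.330
G1 X86.106 Y119.544
M5
G0 X203.876 Y26.465
M3 S862
G1 X239.957 Y24.175 F1430
G1 X186.572 Y33.597
G1 X222.207 Y81.528
M5
G0 X124.358 Y215.520
M3 S862
G1 X216.888 Y215.520 F1430
G1 X216.888 Y118.366
G1 X124.358 Y118.366
G1 X124.358 Y215.520
M5
G0 X106.684 Y120.440
M3 S862
G1 X236.560 Y120.440 F1430
G1 X236.560 Y60.089
G1 X106.684 Y60.089
G1 X106.684 Y120.440
M5
G0 X89.790 Y157.536
M3 S862
G1 X94.952 Y143.824 F1430
G1 X98.772 Y130.996
G1 X101.251 Y119.050
G1 X102.389 Y107.987
G1 X102.185 Y97.808
G1 X100.640 Y88.511
G1 X97.754 Y80.098
G1 X93.527 Y72.567
M5
G0 X127.486 Y72.464
M3 S862
G1 X136.492 Y78.891 F1430
G1 X150.070 Y81.249
G1 X166.807 Y80.530
G1 X185.289 Y77.727
G1 X204.102 Y73.832
G1 X221.833 Y69.838
G1 X237.067 Y66.737
G1 X248.391 Y65.521
M5
G0 X0.000 Y0.000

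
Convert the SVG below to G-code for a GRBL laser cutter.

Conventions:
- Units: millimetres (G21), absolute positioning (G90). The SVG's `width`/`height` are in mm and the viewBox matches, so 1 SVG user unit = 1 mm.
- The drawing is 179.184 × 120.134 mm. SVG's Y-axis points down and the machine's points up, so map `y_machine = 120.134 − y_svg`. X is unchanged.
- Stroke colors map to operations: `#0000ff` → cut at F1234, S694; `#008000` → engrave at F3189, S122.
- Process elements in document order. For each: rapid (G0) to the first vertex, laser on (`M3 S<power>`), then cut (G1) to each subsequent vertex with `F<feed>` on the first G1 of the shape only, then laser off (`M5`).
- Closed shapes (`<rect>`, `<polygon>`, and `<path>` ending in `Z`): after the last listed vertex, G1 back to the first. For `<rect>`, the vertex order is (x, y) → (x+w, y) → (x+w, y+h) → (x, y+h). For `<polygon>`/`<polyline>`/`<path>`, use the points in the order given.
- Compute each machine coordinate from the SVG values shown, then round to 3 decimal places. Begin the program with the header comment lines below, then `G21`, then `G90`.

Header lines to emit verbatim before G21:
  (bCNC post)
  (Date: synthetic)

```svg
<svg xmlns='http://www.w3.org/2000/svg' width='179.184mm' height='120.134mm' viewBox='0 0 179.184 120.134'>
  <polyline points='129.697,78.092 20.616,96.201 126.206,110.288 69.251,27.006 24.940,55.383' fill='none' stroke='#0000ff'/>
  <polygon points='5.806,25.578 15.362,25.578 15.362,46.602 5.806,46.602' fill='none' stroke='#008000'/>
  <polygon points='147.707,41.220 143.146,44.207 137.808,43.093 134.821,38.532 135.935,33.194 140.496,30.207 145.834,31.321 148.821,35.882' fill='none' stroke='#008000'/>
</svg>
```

Since the viewBox matches the mm dimensions, user units are millimetres directly. The only transform is the Y-flip y_m = 120.134 − y_svg.

Shape 1 is a open polyline drawn with `<polyline>`. Its stroke #0000ff means cut at S694, F1234. After flipping Y the toolpath is (129.697,42.042) → (20.616,23.933) → (126.206,9.846) → (69.251,93.128) → (24.940,64.751).

Shape 2 is a rectangle drawn with `<polygon>`. Its stroke #008000 means engrave at S122, F3189. After flipping Y the toolpath is (5.806,94.556) → (15.362,94.556) → (15.362,73.532) → (5.806,73.532) → (5.806,94.556), returning to the start.

Shape 3 is a regular polygon drawn with `<polygon>`. Its stroke #008000 means engrave at S122, F3189. After flipping Y the toolpath is (147.707,78.914) → (143.146,75.927) → (137.808,77.041) → (134.821,81.602) → (135.935,86.940) → (140.496,89.927) → (145.834,88.813) → (148.821,84.252) → (147.707,78.914), returning to the start.

(bCNC post)
(Date: synthetic)
G21
G90
G0 X129.697 Y42.042
M3 S694
G1 X20.616 Y23.933 F1234
G1 X126.206 Y9.846
G1 X69.251 Y93.128
G1 X24.940 Y64.751
M5
G0 X5.806 Y94.556
M3 S122
G1 X15.362 Y94.556 F3189
G1 X15.362 Y73.532
G1 X5.806 Y73.532
G1 X5.806 Y94.556
M5
G0 X147.707 Y78.914
M3 S122
G1 X143.146 Y75.927 F3189
G1 X137.808 Y77.041
G1 X134.821 Y81.602
G1 X135.935 Y86.940
G1 X140.496 Y89.927
G1 X145.834 Y88.813
G1 X148.821 Y84.252
G1 X147.707 Y78.914
M5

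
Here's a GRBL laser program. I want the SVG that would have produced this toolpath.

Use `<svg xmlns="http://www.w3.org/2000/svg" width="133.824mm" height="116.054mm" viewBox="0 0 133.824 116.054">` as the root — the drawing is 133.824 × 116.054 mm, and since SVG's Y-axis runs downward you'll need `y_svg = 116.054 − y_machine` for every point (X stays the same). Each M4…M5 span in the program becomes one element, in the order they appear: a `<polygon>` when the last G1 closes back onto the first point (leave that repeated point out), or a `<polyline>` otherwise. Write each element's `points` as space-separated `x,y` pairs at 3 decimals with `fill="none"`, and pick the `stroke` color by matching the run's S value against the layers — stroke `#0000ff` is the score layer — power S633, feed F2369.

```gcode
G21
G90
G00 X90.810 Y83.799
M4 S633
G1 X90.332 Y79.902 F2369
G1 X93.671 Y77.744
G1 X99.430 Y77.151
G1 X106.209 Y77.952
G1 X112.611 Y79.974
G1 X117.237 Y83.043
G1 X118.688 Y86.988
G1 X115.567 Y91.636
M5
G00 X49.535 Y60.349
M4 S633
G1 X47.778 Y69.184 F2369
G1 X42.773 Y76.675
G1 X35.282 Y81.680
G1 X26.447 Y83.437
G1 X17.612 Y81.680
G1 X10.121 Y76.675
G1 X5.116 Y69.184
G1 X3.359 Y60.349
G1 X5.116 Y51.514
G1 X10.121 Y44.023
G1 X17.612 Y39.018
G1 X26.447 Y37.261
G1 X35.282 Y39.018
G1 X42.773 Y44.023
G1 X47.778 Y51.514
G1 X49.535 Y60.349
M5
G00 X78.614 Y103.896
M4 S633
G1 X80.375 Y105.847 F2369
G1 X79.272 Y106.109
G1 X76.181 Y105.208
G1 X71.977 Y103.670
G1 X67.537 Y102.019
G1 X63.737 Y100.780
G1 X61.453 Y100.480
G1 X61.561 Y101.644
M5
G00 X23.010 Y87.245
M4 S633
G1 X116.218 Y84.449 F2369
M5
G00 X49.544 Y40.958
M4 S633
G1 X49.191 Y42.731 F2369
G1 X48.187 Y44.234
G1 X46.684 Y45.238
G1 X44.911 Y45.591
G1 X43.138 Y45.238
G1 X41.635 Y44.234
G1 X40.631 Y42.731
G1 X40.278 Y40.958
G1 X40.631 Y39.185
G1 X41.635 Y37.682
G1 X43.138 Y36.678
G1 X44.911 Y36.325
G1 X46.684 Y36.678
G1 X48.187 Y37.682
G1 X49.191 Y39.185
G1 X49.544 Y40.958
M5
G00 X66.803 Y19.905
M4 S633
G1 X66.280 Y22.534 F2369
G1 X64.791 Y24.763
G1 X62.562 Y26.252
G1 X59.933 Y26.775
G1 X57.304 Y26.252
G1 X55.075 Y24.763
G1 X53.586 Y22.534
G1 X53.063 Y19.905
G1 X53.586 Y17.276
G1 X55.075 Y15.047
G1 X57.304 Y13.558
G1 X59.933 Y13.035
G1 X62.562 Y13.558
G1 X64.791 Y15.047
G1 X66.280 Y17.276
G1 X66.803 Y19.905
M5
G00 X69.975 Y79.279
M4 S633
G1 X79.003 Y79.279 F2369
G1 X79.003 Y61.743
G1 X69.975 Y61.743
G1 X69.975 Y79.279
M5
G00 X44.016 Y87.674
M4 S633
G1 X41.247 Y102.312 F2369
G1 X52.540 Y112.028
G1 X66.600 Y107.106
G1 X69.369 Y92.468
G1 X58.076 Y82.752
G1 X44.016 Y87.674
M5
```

Machine Y-up, SVG Y-down with viewBox height 116.054, so y_svg = 116.054 − y_machine; X carries over. Every run uses S633, so all elements get stroke `#0000ff` (score).

Run 1: The run is open, so emit a `<polyline>` with points (Y-flipped): 90.810,32.255 90.332,36.152 93.671,38.310 99.430,38.903 106.209,38.102 112.611,36.080 117.237,33.011 118.688,29.066 115.567,24.418.

Run 2: The run returns to its start, so emit a `<polygon>` with points (Y-flipped): 49.535,55.705 47.778,46.870 42.773,39.379 35.282,34.374 26.447,32.617 17.612,34.374 10.121,39.379 5.116,46.870 3.359,55.705 5.116,64.540 10.121,72.031 17.612,77.036 26.447,78.793 35.282,77.036 42.773,72.031 47.778,64.540.

Run 3: The run is open, so emit a `<polyline>` with points (Y-flipped): 78.614,12.158 80.375,10.207 79.272,9.945 76.181,10.846 71.977,12.384 67.537,14.035 63.737,15.274 61.453,15.574 61.561,14.410.

Run 4: The run is open, so emit a `<polyline>` with points (Y-flipped): 23.010,28.809 116.218,31.605.

Run 5: The run returns to its start, so emit a `<polygon>` with points (Y-flipped): 49.544,75.096 49.191,73.323 48.187,71.820 46.684,70.816 44.911,70.463 43.138,70.816 41.635,71.820 40.631,73.323 40.278,75.096 40.631,76.869 41.635,78.372 43.138,79.376 44.911,79.729 46.684,79.376 48.187,78.372 49.191,76.869.

Run 6: The run returns to its start, so emit a `<polygon>` with points (Y-flipped): 66.803,96.149 66.280,93.520 64.791,91.291 62.562,89.802 59.933,89.279 57.304,89.802 55.075,91.291 53.586,93.520 53.063,96.149 53.586,98.778 55.075,101.007 57.304,102.496 59.933,103.019 62.562,102.496 64.791,101.007 66.280,98.778.

Run 7: The run returns to its start, so emit a `<polygon>` with points (Y-flipped): 69.975,36.775 79.003,36.775 79.003,54.311 69.975,54.311.

Run 8: The run returns to its start, so emit a `<polygon>` with points (Y-flipped): 44.016,28.380 41.247,13.742 52.540,4.026 66.600,8.948 69.369,23.586 58.076,33.302.

<svg xmlns="http://www.w3.org/2000/svg" width="133.824mm" height="116.054mm" viewBox="0 0 133.824 116.054">
  <polyline points="90.810,32.255 90.332,36.152 93.671,38.310 99.430,38.903 106.209,38.102 112.611,36.080 117.237,33.011 118.688,29.066 115.567,24.418" fill="none" stroke="#0000ff"/>
  <polygon points="49.535,55.705 47.778,46.870 42.773,39.379 35.282,34.374 26.447,32.617 17.612,34.374 10.121,39.379 5.116,46.870 3.359,55.705 5.116,64.540 10.121,72.031 17.612,77.036 26.447,78.793 35.282,77.036 42.773,72.031 47.778,64.540" fill="none" stroke="#0000ff"/>
  <polyline points="78.614,12.158 80.375,10.207 79.272,9.945 76.181,10.846 71.977,12.384 67.537,14.035 63.737,15.274 61.453,15.574 61.561,14.410" fill="none" stroke="#0000ff"/>
  <polyline points="23.010,28.809 116.218,31.605" fill="none" stroke="#0000ff"/>
  <polygon points="49.544,75.096 49.191,73.323 48.187,71.820 46.684,70.816 44.911,70.463 43.138,70.816 41.635,71.820 40.631,73.323 40.278,75.096 40.631,76.869 41.635,78.372 43.138,79.376 44.911,79.729 46.684,79.376 48.187,78.372 49.191,76.869" fill="none" stroke="#0000ff"/>
  <polygon points="66.803,96.149 66.280,93.520 64.791,91.291 62.562,89.802 59.933,89.279 57.304,89.802 55.075,91.291 53.586,93.520 53.063,96.149 53.586,98.778 55.075,101.007 57.304,102.496 59.933,103.019 62.562,102.496 64.791,101.007 66.280,98.778" fill="none" stroke="#0000ff"/>
  <polygon points="69.975,36.775 79.003,36.775 79.003,54.311 69.975,54.311" fill="none" stroke="#0000ff"/>
  <polygon points="44.016,28.380 41.247,13.742 52.540,4.026 66.600,8.948 69.369,23.586 58.076,33.302" fill="none" stroke="#0000ff"/>
</svg>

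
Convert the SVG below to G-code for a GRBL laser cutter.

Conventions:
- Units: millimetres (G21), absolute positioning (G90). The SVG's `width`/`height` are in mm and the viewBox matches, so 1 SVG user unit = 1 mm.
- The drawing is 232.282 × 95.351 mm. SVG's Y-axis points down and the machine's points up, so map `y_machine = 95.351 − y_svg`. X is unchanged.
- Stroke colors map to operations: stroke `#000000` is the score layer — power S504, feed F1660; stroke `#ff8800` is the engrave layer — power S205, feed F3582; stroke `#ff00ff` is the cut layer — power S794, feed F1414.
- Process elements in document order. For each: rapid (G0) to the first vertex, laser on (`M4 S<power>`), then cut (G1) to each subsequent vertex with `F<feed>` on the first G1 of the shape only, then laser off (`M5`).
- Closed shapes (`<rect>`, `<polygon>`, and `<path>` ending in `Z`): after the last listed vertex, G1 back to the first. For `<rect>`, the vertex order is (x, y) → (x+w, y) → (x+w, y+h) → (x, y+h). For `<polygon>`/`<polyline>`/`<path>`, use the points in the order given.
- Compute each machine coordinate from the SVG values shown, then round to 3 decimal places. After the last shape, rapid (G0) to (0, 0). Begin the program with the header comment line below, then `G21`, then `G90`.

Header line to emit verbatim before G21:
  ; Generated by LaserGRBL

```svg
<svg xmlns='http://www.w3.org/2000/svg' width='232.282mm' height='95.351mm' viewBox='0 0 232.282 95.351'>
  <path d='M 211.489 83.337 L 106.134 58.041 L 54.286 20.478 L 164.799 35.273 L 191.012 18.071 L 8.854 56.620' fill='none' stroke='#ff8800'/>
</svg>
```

Since the viewBox matches the mm dimensions, user units are millimetres directly. The only transform is the Y-flip y_m = 95.351 − y_svg.

Shape 1 is a open polyline drawn with `<path>`. Its stroke #ff8800 means engrave at S205, F3582. After flipping Y the toolpath is (211.489,12.014) → (106.134,37.310) → (54.286,74.873) → (164.799,60.078) → (191.012,77.280) → (8.854,38.731).

; Generated by LaserGRBL
G21
G90
G0 X211.489 Y12.014
M4 S205
G1 X106.134 Y37.310 F3582
G1 X54.286 Y74.873
G1 X164.799 Y60.078
G1 X191.012 Y77.280
G1 X8.854 Y38.731
M5
G0 X0.000 Y0.000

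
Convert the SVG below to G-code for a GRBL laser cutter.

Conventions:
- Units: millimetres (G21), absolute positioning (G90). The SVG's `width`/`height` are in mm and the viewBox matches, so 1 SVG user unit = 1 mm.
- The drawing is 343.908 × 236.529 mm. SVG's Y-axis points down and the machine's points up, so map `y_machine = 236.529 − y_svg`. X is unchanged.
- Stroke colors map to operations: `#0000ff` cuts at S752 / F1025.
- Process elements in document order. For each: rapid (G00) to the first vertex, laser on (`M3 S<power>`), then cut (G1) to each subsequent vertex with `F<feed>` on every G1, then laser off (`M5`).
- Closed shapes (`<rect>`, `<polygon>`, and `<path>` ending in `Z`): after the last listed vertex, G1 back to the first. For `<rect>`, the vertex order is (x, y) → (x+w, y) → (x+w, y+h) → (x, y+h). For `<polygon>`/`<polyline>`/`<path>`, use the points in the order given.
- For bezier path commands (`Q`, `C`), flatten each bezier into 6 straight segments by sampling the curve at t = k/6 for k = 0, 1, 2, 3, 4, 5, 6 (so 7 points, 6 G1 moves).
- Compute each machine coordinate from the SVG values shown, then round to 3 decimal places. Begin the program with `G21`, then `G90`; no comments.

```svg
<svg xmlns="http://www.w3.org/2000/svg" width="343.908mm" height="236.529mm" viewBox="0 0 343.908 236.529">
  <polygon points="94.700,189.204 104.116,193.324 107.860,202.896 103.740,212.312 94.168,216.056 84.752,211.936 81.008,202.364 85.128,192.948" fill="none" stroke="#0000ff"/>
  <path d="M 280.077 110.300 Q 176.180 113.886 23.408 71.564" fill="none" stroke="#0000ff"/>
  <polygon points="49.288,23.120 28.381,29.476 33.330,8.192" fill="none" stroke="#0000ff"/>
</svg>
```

Since the viewBox matches the mm dimensions, user units are millimetres directly. The only transform is the Y-flip y_m = 236.529 − y_svg.

Shape 1 is a regular polygon drawn with `<polygon>`. Its stroke #0000ff means cut at S752, F1025. After flipping Y the toolpath is (94.700,47.325) → (104.116,43.205) → (107.860,33.633) → (103.740,24.217) → (94.168,20.473) → (84.752,24.593) → (81.008,34.165) → (85.128,43.581) → (94.700,47.325), returning to the start.

Shape 2 is a quadratic bezier drawn with `<path>`. Its stroke #0000ff means cut at S752, F1025. After flipping Y the toolpath is (280.077,126.229) → (244.087,126.309) → (205.382,128.939) → (163.961,134.120) → (119.825,141.851) → (72.974,152.133) → (23.408,164.965).

Shape 3 is a regular polygon drawn with `<polygon>`. Its stroke #0000ff means cut at S752, F1025. After flipping Y the toolpath is (49.288,213.409) → (28.381,207.053) → (33.330,228.337) → (49.288,213.409), returning to the start.

G21
G90
G00 X94.700 Y47.325
M3 S752
G1 X104.116 Y43.205 F1025
G1 X107.860 Y33.633 F1025
G1 X103.740 Y24.217 F1025
G1 X94.168 Y20.473 F1025
G1 X84.752 Y24.593 F1025
G1 X81.008 Y34.165 F1025
G1 X85.128 Y43.581 F1025
G1 X94.700 Y47.325 F1025
M5
G00 X280.077 Y126.229
M3 S752
G1 X244.087 Y126.309 F1025
G1 X205.382 Y128.939 F1025
G1 X163.961 Y134.120 F1025
G1 X119.825 Y141.851 F1025
G1 X72.974 Y152.133 F1025
G1 X23.408 Y164.965 F1025
M5
G00 X49.288 Y213.409
M3 S752
G1 X28.381 Y207.053 F1025
G1 X33.330 Y228.337 F1025
G1 X49.288 Y213.409 F1025
M5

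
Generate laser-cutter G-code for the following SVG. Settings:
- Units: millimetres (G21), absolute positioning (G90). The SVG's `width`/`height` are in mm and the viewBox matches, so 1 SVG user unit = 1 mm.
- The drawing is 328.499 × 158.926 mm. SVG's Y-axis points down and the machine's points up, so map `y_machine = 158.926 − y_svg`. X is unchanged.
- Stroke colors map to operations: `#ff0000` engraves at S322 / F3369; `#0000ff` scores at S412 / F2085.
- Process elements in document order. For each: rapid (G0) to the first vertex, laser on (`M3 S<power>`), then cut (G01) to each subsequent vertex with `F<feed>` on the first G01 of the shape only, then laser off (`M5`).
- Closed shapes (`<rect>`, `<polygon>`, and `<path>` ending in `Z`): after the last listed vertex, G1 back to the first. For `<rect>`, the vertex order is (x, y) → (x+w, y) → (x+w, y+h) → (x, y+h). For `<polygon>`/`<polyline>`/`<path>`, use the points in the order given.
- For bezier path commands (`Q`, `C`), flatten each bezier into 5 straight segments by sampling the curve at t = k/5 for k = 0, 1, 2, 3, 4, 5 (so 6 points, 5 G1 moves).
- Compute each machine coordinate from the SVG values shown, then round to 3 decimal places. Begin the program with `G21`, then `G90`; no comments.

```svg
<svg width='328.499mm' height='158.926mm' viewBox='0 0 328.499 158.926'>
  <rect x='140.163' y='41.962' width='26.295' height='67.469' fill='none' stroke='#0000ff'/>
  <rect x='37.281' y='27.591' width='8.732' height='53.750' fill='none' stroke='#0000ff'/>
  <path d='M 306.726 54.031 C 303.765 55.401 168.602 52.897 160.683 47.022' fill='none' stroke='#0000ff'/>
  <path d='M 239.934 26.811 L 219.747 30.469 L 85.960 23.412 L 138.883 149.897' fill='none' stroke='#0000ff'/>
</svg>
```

G21
G90
G0 X140.163 Y116.964
M3 S412
G01 X166.458 Y116.964 F2085
G01 X166.458 Y49.495
G01 X140.163 Y49.495
G01 X140.163 Y116.964
M5
G0 X37.281 Y131.335
M3 S412
G01 X46.013 Y131.335 F2085
G01 X46.013 Y77.585
G01 X37.281 Y77.585
G01 X37.281 Y131.335
M5
G0 X306.726 Y104.895
M3 S412
G01 X291.161 Y104.534 F2085
G01 X256.320 Y105.078
G01 X214.658 Y106.504
G01 X178.628 Y108.788
G01 X160.683 Y111.904
M5
G0 X239.934 Y132.115
M3 S412
G01 X219.747 Y128.457 F2085
G01 X85.960 Y135.514
G01 X138.883 Y9.029
M5

1 u = 1 mm; y_m = 158.926 − y.

[1] `<rect>` rectangle, #0000ff→score S412 F2085: (140.163,116.964) → (166.458,116.964) → (166.458,49.495) → (140.163,49.495) → (140.163,116.964) (closed)

[2] `<rect>` rectangle, #0000ff→score S412 F2085: (37.281,131.335) → (46.013,131.335) → (46.013,77.585) → (37.281,77.585) → (37.281,131.335) (closed)

[3] `<path>` cubic bezier, #0000ff→score S412 F2085: (306.726,104.895) → (291.161,104.534) → (256.320,105.078) → (214.658,106.504) → (178.628,108.788) → (160.683,111.904)

[4] `<path>` open polyline, #0000ff→score S412 F2085: (239.934,132.115) → (219.747,128.457) → (85.960,135.514) → (138.883,9.029)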